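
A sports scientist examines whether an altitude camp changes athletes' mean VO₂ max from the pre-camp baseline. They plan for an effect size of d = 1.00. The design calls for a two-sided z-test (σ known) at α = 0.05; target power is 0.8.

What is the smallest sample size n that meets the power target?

n = 8

For power 0.8 need Φ(δ − z_{0.025}) = 0.8, so δ = z_{0.025} + z_{0.20} = 1.960 + 0.842 = 2.802.
(For δ > 0 the lower-tail rejection region contributes negligibly to power, so the one-term inversion is standard.)
δ = d·√n ⇒ n = (δ/d)² = (2.802 / 1.00)² = 7.85.
Rounding up, n = 8.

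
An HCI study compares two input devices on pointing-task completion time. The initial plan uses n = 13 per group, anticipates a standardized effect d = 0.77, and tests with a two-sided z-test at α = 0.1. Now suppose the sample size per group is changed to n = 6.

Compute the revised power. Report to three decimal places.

Power ≈ 0.379

With n = 6 per group: δ = d·√(n/2) = 0.77 × √(6/2) = 1.3337. Critical value z_{0.05} = 1.645.
Revised power = Φ(δ − 1.645) + Φ(−δ − 1.645) = Φ(-0.311) + Φ(-2.979) = 0.3778 + 0.0014 = 0.3793.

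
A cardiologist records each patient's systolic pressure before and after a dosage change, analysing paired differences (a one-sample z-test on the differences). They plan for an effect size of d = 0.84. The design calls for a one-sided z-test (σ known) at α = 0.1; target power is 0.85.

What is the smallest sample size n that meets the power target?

n = 8

Set Φ(δ − 1.282) = 0.85; then δ − 1.282 = Φ⁻¹(0.85) = 1.036, giving δ = 2.318.
δ = d·√n ⇒ n = (δ/d)² = (2.318 / 0.84)² = 7.61.
Rounding up, n = 8.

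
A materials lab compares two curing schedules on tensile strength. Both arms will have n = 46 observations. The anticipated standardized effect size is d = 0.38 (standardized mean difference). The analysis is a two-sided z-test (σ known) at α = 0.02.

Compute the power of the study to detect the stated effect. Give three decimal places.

Power ≈ 0.307

Noncentrality parameter: δ = d·√(n/2) = 0.38 × √(46/2) = 1.8224
Critical value for a two-sided test at α = 0.02: z_{α/2} = 2.326.
Power = Φ(δ − 2.326) + Φ(−δ − 2.326) = Φ(-0.504) + Φ(-4.149) = 0.3072 + 0.0000 = 0.3072.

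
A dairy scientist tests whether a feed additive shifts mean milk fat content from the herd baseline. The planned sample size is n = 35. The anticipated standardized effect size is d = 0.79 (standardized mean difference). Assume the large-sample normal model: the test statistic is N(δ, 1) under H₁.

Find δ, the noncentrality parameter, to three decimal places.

δ ≈ 4.674

δ = d·√n = 0.79 × √35 = 4.6737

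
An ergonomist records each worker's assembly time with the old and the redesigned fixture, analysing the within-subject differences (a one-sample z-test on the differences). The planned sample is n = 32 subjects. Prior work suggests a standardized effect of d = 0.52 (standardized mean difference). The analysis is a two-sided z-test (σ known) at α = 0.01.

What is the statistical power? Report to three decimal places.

Power ≈ 0.643

Noncentrality parameter: δ = d·√n = 0.52 × √32 = 2.9416
Two-sided α = 0.01 → critical value z_{0.005} = 2.576.
Power = Φ(δ − 2.576) + Φ(−δ − 2.576) = Φ(0.366) + Φ(-5.517) = 0.6427 + 0.0000 = 0.6427.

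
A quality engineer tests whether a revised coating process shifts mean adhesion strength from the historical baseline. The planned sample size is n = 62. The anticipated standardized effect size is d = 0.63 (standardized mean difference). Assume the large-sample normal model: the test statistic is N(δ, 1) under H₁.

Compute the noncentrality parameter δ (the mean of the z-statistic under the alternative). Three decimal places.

The noncentrality parameter scales effect size by the design's sample-size factor: δ = d·√n = 0.63 × √62 = 4.9606

δ ≈ 4.961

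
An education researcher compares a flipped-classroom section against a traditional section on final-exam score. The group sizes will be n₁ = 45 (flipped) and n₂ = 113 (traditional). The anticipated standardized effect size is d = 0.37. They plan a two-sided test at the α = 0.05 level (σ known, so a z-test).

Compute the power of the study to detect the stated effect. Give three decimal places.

Power ≈ 0.555

Noncentrality parameter: δ = d / √(1/n₁ + 1/n₂) = 0.37 / √(1/45 + 1/113) = 2.0990
Two-sided α = 0.05 → critical value z_{0.025} = 1.960.
Power = Φ(δ − 1.960) + Φ(−δ − 1.960) = Φ(0.139) + Φ(-4.059) = 0.5553 + 0.0000 = 0.5553.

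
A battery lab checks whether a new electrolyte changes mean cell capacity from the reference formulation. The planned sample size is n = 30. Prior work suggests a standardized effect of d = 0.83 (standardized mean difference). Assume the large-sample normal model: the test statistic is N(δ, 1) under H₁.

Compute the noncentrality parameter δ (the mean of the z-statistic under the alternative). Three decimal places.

δ ≈ 4.546

The noncentrality parameter scales effect size by the design's sample-size factor: δ = d·√n = 0.83 × √30 = 4.5461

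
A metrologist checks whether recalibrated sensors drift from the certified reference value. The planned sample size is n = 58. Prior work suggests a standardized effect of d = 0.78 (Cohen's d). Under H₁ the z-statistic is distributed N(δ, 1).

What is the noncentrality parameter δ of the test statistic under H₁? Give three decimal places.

δ = d·√n = 0.78 × √58 = 5.9403

δ ≈ 5.940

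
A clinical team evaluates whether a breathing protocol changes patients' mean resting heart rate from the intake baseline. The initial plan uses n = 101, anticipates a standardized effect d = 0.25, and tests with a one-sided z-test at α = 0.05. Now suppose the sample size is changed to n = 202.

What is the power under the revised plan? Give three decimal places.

Power ≈ 0.972

With n = 202: δ = d·√n = 0.25 × √202 = 3.5532. Critical value z_{0.05} = 1.645.
Revised power = P(Z > 1.645 − δ) = Φ(1.908) = 0.9718.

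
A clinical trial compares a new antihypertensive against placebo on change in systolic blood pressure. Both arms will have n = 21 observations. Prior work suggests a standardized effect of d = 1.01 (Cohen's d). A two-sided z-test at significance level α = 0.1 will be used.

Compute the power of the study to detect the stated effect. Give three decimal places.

Noncentrality parameter: δ = d·√(n/2) = 1.01 × √(21/2) = 3.2728
Critical value for a two-sided test at α = 0.1: z_{α/2} = 1.645.
Power = Φ(δ − 1.645) + Φ(−δ − 1.645) = Φ(1.628) + Φ(-4.918) = 0.9482 + 0.0000 = 0.9482.

Power ≈ 0.948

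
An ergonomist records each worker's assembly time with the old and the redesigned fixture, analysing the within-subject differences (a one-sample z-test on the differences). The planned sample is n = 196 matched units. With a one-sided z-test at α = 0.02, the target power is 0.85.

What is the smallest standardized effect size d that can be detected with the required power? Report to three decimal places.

Required noncentrality: δ = z_{0.02} + z_{0.15} = 2.054 + 1.036 = 3.090.
δ = d·√n ⇒ d = δ/√n = 3.090/√196 = 0.2207.

d ≈ 0.221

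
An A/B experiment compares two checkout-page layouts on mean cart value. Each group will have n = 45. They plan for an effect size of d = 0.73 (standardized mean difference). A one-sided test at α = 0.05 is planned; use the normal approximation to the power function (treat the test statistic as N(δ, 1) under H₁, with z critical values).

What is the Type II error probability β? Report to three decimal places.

Noncentrality parameter: δ = d·√(n/2) = 0.73 × √(45/2) = 3.4627
One-sided α = 0.05 → critical value z_{0.05} = 1.645.
Power = P(Z > 1.645 − δ) = Φ(1.818) = 0.9655.
Type II error: β = 1 − power = 1 − 0.9655 = 0.0345.

β ≈ 0.035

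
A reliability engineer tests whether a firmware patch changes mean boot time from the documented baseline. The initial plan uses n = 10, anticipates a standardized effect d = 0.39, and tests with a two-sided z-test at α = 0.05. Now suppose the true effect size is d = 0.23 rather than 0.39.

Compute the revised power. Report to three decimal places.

Power ≈ 0.112

With d = 0.23: δ = d·√n = 0.23 × √10 = 0.7273. Critical value z_{0.025} = 1.960.
Revised power = Φ(δ − 1.960) + Φ(−δ − 1.960) = Φ(-1.233) + Φ(-2.687) = 0.1089 + 0.0036 = 0.1125.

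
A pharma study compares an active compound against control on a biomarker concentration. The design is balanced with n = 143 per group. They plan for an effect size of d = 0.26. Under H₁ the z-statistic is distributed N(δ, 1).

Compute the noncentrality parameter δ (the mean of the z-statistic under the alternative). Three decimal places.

δ ≈ 2.198

δ = d·√(n/2) = 0.26 × √(143/2) = 2.1985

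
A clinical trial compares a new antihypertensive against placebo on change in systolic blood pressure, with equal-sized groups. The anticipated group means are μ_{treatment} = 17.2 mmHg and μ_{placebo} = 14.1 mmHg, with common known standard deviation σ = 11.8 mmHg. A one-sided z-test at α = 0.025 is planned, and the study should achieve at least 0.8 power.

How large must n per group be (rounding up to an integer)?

n = 228 per group

Standardized effect: d = |μ_{treatment} − μ_{placebo}| / σ = |17.2 − 14.1| / 11.8 = 0.2627
Set Φ(δ − 1.960) = 0.8; then δ − 1.960 = Φ⁻¹(0.8) = 0.842, giving δ = 2.802.
δ = d·√(n/2) ⇒ n = 2(δ/d)² = 2 × (2.802 / 0.2627)² = 227.45.
Round up to the next whole unit.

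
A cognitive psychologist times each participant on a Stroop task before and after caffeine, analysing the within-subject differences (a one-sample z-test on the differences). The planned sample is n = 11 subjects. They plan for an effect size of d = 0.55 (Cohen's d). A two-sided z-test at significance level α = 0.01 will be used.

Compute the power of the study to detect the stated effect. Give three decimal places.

Power ≈ 0.226

Noncentrality parameter: δ = d·√n = 0.55 × √11 = 1.8241
Two-sided α = 0.01 → critical value z_{0.005} = 2.576.
Power = Φ(δ − 2.576) + Φ(−δ − 2.576) = Φ(-0.752) + Φ(-4.400) = 0.2261 + 0.0000 = 0.2261.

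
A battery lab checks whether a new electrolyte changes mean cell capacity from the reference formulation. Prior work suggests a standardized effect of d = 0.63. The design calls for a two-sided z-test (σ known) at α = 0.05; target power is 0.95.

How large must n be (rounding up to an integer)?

Set Φ(δ − 1.960) = 0.95; then δ − 1.960 = Φ⁻¹(0.95) = 1.645, giving δ = 3.605.
(Ignoring the negligible lower-tail rejection probability gives the usual closed-form inversion.)
δ = d·√n ⇒ n = (δ/d)² = (3.605 / 0.63)² = 32.74.
Round up to the next whole unit.

n = 33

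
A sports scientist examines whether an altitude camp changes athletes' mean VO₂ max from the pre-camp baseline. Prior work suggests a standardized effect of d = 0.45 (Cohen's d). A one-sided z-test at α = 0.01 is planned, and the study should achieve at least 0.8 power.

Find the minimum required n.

n = 50

Set Φ(δ − 2.326) = 0.8; then δ − 2.326 = Φ⁻¹(0.8) = 0.842, giving δ = 3.168.
δ = d·√n ⇒ n = (δ/d)² = (3.168 / 0.45)² = 49.56.
Rounding up, n = 50.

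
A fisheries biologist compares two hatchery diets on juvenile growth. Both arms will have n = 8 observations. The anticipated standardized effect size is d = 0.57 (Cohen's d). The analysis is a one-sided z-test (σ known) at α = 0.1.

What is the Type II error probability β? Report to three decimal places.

Noncentrality parameter: δ = d·√(n/2) = 0.57 × √(8/2) = 1.1400
One-sided α = 0.1 → critical value z_{0.1} = 1.282.
Power = P(Z > 1.282 − δ) = Φ(-0.142) = 0.4437.
Type II error: β = 1 − power = 1 − 0.4437 = 0.5563.

β ≈ 0.556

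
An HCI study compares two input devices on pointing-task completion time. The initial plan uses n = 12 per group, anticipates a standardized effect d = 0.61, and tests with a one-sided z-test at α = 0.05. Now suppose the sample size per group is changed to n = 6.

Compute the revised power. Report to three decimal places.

With n = 6 per group: δ = d·√(n/2) = 0.61 × √(6/2) = 1.0566. Critical value z_{0.05} = 1.645.
Revised power = P(Z > 1.645 − δ) = Φ(-0.588) = 0.2782.

Power ≈ 0.278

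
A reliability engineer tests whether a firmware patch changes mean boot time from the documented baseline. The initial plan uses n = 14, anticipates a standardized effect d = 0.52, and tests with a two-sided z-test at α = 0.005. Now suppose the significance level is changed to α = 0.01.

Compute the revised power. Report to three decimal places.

δ = d·√n = 0.52 × √14 = 1.9457 (unchanged). New critical value: z_{0.005} = 2.576.
Revised power = Φ(δ − 2.576) + Φ(−δ − 2.576) = Φ(-0.630) + Φ(-4.521) = 0.2643 + 0.0000 = 0.2643.

Power ≈ 0.264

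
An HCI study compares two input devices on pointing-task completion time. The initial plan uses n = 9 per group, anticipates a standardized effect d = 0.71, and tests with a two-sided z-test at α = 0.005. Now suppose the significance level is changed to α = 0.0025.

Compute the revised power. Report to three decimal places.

δ = d·√(n/2) = 0.71 × √(9/2) = 1.5061 (unchanged). New critical value: z_{0.0013} = 3.023.
Revised power = Φ(δ − 3.023) + Φ(−δ − 3.023) = Φ(-1.517) + Φ(-4.529) = 0.0646 + 0.0000 = 0.0646.

Power ≈ 0.065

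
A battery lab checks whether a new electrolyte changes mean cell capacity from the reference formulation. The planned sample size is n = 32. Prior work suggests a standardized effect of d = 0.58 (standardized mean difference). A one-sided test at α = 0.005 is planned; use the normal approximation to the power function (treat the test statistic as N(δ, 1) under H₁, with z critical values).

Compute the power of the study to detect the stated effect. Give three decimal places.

Noncentrality parameter: δ = d·√n = 0.58 × √32 = 3.2810
One-sided α = 0.005 → critical value z_{0.005} = 2.576.
Power = P(Z > 2.576 − δ) = Φ(0.705) = 0.7596.

Power ≈ 0.760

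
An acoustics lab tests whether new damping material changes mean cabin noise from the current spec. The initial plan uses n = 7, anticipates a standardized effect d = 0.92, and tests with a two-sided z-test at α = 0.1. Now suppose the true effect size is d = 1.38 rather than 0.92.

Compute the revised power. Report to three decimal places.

Power ≈ 0.978

With d = 1.38: δ = d·√n = 1.38 × √7 = 3.6511. Critical value z_{0.05} = 1.645.
Revised power = Φ(δ − 1.645) + Φ(−δ − 1.645) = Φ(2.006) + Φ(-5.296) = 0.9776 + 0.0000 = 0.9776.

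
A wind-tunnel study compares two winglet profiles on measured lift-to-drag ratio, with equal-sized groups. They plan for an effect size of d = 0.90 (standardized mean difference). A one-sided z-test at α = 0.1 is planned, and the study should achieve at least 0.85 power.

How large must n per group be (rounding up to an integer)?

Set Φ(δ − 1.282) = 0.85; then δ − 1.282 = Φ⁻¹(0.85) = 1.036, giving δ = 2.318.
δ = d·√(n/2) ⇒ n = 2(δ/d)² = 2 × (2.318 / 0.90)² = 13.27.
Rounding up, n = 14 per group.

n = 14 per group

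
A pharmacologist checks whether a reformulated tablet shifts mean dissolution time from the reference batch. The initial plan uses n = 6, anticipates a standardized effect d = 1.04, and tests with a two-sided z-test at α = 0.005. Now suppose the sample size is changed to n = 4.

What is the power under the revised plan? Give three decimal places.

Power ≈ 0.234

With n = 4: δ = d·√n = 1.04 × √4 = 2.0800. Critical value z_{0.0025} = 2.807.
Revised power = Φ(δ − 2.807) + Φ(−δ − 2.807) = Φ(-0.727) + Φ(-4.887) = 0.2336 + 0.0000 = 0.2336.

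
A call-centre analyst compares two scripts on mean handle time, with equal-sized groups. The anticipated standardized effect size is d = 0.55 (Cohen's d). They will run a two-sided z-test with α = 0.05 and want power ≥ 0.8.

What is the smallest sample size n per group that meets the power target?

Set Φ(δ − 1.960) = 0.8; then δ − 1.960 = Φ⁻¹(0.8) = 0.842, giving δ = 2.802.
(For δ > 0 the lower-tail rejection region contributes negligibly to power, so the one-term inversion is standard.)
δ = d·√(n/2) ⇒ n = 2(δ/d)² = 2 × (2.802 / 0.55)² = 51.89.
Rounding up, n = 52 per group.

n = 52 per group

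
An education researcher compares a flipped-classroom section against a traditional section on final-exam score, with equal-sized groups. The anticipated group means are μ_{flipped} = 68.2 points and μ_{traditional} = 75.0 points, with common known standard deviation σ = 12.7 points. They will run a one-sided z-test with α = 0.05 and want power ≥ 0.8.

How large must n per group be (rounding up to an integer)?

Standardized effect: d = |μ_{flipped} − μ_{traditional}| / σ = |68.2 − 75.0| / 12.7 = 0.5354
For power 0.8 need Φ(δ − z_{0.05}) = 0.8, so δ = z_{0.05} + z_{0.20} = 1.645 + 0.842 = 2.486.
δ = d·√(n/2) ⇒ n = 2(δ/d)² = 2 × (2.486 / 0.5354)² = 43.13.
Round up to the next whole unit.

n = 44 per group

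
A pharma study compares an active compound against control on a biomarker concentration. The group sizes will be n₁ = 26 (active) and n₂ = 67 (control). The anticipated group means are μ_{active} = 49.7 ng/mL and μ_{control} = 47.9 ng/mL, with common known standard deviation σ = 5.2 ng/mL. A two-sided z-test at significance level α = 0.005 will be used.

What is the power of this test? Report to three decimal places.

Power ≈ 0.095

Standardized effect: d = |μ_{active} − μ_{control}| / σ = |49.7 − 47.9| / 5.2 = 0.3462
Noncentrality parameter: λ = d / √(1/n₁ + 1/n₂) = 0.3462 / √(1/26 + 1/67) = 1.4981
Critical value for a two-sided test at α = 0.005: z_{α/2} = 2.807.
Power = Φ(λ − 2.807) + Φ(−λ − 2.807) = Φ(-1.309) + Φ(-4.305) = 0.0953 + 0.0000 = 0.0953.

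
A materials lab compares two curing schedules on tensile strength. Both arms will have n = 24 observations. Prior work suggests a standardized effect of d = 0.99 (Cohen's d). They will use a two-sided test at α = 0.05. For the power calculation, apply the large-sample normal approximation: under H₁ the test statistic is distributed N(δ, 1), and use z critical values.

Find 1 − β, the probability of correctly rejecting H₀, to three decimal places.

Power ≈ 0.929

Noncentrality parameter: δ = d·√(n/2) = 0.99 × √(24/2) = 3.4295
Critical value for a two-sided test at α = 0.05: z_{α/2} = 1.960.
Power = Φ(δ − 1.960) + Φ(−δ − 1.960) = Φ(1.469) + Φ(-5.389) = 0.9292 + 0.0000 = 0.9292.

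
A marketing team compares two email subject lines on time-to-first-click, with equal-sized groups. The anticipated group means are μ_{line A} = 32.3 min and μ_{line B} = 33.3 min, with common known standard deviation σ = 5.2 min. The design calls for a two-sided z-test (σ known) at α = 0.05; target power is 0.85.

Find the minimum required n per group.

n = 486 per group

Standardized effect: d = |μ_{line A} − μ_{line B}| / σ = |32.3 − 33.3| / 5.2 = 0.1923
For power 0.85 need Φ(δ − z_{0.025}) = 0.85, so δ = z_{0.025} + z_{0.15} = 1.960 + 1.036 = 2.996.
(The Φ(−δ − z_{α/2}) term is vanishingly small for δ > 0 and is dropped in the standard sample-size formula.)
δ = d·√(n/2) ⇒ n = 2(δ/d)² = 2 × (2.996 / 0.1923)² = 485.55.
Rounding up, n = 486 per group.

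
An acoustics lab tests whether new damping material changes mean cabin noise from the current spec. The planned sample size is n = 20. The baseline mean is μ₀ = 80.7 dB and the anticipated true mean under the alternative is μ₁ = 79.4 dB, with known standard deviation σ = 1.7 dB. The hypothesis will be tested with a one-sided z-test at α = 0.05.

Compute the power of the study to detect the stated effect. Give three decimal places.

Standardized effect: d = |μ₁ − μ₀| / σ = |79.4 − 80.7| / 1.7 = 0.7647
Noncentrality parameter: δ = d·√n = 0.7647 × √20 = 3.4199
One-sided α = 0.05 → critical value z_{0.05} = 1.645.
Power = P(Z > 1.645 − δ) = Φ(1.775) = 0.9621.

Power ≈ 0.962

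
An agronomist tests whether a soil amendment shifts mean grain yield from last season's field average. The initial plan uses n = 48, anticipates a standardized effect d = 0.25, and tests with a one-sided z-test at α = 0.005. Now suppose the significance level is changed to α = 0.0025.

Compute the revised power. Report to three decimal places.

δ = d·√n = 0.25 × √48 = 1.7321 (unchanged). New critical value: z_{0.0025} = 2.807.
Revised power = P(Z > 2.807 − δ) = Φ(-1.075) = 0.1412.

Power ≈ 0.141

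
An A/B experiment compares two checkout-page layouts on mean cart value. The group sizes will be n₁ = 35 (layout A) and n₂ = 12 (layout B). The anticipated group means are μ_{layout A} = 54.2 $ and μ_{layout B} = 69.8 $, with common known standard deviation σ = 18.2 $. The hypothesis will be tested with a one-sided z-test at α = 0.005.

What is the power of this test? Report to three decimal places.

Power ≈ 0.495

Standardized effect: d = |μ_{layout A} − μ_{layout B}| / σ = |54.2 − 69.8| / 18.2 = 0.8571
Noncentrality parameter: δ = d / √(1/n₁ + 1/n₂) = 0.8571 / √(1/35 + 1/12) = 2.5623
One-sided α = 0.005 → critical value z_{0.005} = 2.576.
Power = P(Z > 2.576 − δ) = Φ(-0.014) = 0.4946.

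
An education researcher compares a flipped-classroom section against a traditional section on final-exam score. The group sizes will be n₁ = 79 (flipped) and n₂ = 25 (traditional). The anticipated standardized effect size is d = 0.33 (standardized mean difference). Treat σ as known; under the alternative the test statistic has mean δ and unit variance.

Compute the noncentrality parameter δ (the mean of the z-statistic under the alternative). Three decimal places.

δ = d / √(1/n₁ + 1/n₂) = 0.33 / √(1/79 + 1/25) = 1.4381

δ ≈ 1.438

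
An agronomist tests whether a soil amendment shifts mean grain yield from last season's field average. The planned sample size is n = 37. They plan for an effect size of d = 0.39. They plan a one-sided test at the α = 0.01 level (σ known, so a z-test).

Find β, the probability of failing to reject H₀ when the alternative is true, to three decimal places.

Noncentrality parameter: δ = d·√n = 0.39 × √37 = 2.3723
Critical value for a one-sided test at α = 0.01: z_α = 2.326.
Power = P(Z > 2.326 − δ) = Φ(0.046) = 0.5183.
Type II error: β = 1 − power = 1 − 0.5183 = 0.4817.

β ≈ 0.482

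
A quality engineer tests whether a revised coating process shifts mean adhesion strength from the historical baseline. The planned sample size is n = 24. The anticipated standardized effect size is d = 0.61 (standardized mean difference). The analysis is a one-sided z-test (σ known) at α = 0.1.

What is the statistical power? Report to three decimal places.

Noncentrality parameter: λ = d·√n = 0.61 × √24 = 2.9884
Critical value for a one-sided test at α = 0.1: z_α = 1.282.
Power = P(Z > 1.282 − λ) = Φ(1.707) = 0.9561.

Power ≈ 0.956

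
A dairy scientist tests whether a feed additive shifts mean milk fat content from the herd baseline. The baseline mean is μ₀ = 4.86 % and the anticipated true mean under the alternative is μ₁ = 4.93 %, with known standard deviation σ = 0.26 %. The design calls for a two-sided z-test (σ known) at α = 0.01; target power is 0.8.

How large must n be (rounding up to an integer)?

n = 162

Standardized effect: d = |μ₁ − μ₀| / σ = |4.93 − 4.86| / 0.26 = 0.2692
Set Φ(δ − 2.576) = 0.8; then δ − 2.576 = Φ⁻¹(0.8) = 0.842, giving δ = 3.417.
(The Φ(−δ − z_{α/2}) term is vanishingly small for δ > 0 and is dropped in the standard sample-size formula.)
δ = d·√n ⇒ n = (δ/d)² = (3.417 / 0.2692)² = 161.12.
Rounding up, n = 162.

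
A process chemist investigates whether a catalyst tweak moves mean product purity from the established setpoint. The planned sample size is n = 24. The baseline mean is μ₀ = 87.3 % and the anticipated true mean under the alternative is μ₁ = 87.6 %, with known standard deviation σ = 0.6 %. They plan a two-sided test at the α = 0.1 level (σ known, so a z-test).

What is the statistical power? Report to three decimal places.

Power ≈ 0.790

Standardized effect: d = |μ₁ − μ₀| / σ = |87.6 − 87.3| / 0.6 = 0.5000
Noncentrality parameter: δ = d·√n = 0.5000 × √24 = 2.4495
Two-sided α = 0.1 → critical value z_{0.05} = 1.645.
Power = Φ(δ − 1.645) + Φ(−δ − 1.645) = Φ(0.805) + Φ(-4.094) = 0.7895 + 0.0000 = 0.7895.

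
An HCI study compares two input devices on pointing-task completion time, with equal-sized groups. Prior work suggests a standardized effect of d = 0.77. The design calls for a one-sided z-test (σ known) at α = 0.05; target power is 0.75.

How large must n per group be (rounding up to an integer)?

n = 19 per group

For power 0.75 need Φ(δ − z_{0.05}) = 0.75, so δ = z_{0.05} + z_{0.25} = 1.645 + 0.674 = 2.319.
δ = d·√(n/2) ⇒ n = 2(δ/d)² = 2 × (2.319 / 0.77)² = 18.15.
Rounding up, n = 19 per group.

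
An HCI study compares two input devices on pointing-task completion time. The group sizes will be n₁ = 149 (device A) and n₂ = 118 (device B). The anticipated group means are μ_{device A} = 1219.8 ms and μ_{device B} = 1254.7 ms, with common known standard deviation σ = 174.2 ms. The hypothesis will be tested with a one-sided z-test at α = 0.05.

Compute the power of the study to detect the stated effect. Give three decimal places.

Standardized effect: d = |μ_{device A} − μ_{device B}| / σ = |1219.8 − 1254.7| / 174.2 = 0.2003
Noncentrality parameter: δ = d / √(1/n₁ + 1/n₂) = 0.2003 / √(1/149 + 1/118) = 1.6258
Critical value for a one-sided test at α = 0.05: z_α = 1.645.
Power = Φ(δ − 1.645) = Φ(-0.019) = 0.4924.

Power ≈ 0.492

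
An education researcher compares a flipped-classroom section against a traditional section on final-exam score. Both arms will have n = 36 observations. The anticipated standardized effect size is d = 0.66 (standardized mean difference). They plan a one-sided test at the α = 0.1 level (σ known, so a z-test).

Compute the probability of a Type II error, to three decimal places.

β ≈ 0.064

Noncentrality parameter: λ = d·√(n/2) = 0.66 × √(36/2) = 2.8001
One-sided α = 0.1 → critical value z_{0.1} = 1.282.
Power = Φ(λ − 1.282) = Φ(1.519) = 0.9356.
Type II error: β = 1 − power = 1 − 0.9356 = 0.0644.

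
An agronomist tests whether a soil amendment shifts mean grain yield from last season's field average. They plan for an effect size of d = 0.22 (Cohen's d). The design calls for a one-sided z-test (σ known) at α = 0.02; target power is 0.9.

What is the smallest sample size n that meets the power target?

n = 230

For power 0.9 need Φ(δ − z_{0.02}) = 0.9, so δ = z_{0.02} + z_{0.10} = 2.054 + 1.282 = 3.335.
δ = d·√n ⇒ n = (δ/d)² = (3.335 / 0.22)² = 229.84.
Rounding up, n = 230.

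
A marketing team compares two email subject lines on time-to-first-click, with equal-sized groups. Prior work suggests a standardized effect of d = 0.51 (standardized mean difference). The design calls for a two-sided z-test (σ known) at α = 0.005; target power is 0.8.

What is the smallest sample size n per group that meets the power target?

n = 103 per group

For power 0.8 need Φ(δ − z_{0.0025}) = 0.8, so δ = z_{0.0025} + z_{0.20} = 2.807 + 0.842 = 3.649.
(The Φ(−δ − z_{α/2}) term is vanishingly small for δ > 0 and is dropped in the standard sample-size formula.)
δ = d·√(n/2) ⇒ n = 2(δ/d)² = 2 × (3.649 / 0.51)² = 102.37.
Rounding up, n = 103 per group.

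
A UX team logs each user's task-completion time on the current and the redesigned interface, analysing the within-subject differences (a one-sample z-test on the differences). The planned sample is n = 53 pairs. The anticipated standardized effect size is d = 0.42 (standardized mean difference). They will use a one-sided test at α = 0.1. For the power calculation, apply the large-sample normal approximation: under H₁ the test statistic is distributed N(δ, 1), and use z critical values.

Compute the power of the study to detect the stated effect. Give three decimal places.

Power ≈ 0.962

Noncentrality parameter: λ = d·√n = 0.42 × √53 = 3.0576
Critical value for a one-sided test at α = 0.1: z_α = 1.282.
Power = Φ(λ − 1.282) = Φ(1.776) = 0.9621.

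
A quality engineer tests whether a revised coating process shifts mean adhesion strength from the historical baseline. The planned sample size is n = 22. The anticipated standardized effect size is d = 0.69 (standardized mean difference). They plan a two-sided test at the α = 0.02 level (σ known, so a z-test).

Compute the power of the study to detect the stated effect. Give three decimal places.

Power ≈ 0.819

Noncentrality parameter: δ = d·√n = 0.69 × √22 = 3.2364
Critical value for a two-sided test at α = 0.02: z_{α/2} = 2.326.
Power = Φ(δ − 2.326) + Φ(−δ − 2.326) = Φ(0.910) + Φ(-5.563) = 0.8186 + 0.0000 = 0.8186.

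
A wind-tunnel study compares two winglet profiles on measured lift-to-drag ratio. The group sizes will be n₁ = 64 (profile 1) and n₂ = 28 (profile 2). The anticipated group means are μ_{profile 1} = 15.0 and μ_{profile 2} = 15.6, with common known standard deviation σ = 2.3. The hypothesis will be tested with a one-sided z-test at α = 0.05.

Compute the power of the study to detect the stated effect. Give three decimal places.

Power ≈ 0.311

Standardized effect: d = |μ_{profile 1} − μ_{profile 2}| / σ = |15.0 − 15.6| / 2.3 = 0.2609
Noncentrality parameter: δ = d / √(1/n₁ + 1/n₂) = 0.2609 / √(1/64 + 1/28) = 1.1513
One-sided α = 0.05 → critical value z_{0.05} = 1.645.
Power = Φ(δ − 1.645) = Φ(-0.494) = 0.3108.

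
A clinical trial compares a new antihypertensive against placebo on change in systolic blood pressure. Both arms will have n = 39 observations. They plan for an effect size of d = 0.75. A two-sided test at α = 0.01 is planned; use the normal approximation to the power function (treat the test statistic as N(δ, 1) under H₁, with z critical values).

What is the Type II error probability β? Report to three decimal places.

β ≈ 0.231

Noncentrality parameter: δ = d·√(n/2) = 0.75 × √(39/2) = 3.3119
Two-sided α = 0.01 → critical value z_{0.005} = 2.576.
Power = Φ(δ − 2.576) + Φ(−δ − 2.576) = Φ(0.736) + Φ(-5.888) = 0.7692 + 0.0000 = 0.7692.
Type II error: β = 1 − power = 1 − 0.7692 = 0.2308.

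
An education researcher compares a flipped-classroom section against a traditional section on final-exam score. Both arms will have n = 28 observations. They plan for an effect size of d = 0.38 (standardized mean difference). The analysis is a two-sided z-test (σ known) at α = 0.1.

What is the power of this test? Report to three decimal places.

Noncentrality parameter: λ = d·√(n/2) = 0.38 × √(28/2) = 1.4218
Two-sided α = 0.1 → critical value z_{0.05} = 1.645.
Power = Φ(λ − 1.645) + Φ(−λ − 1.645) = Φ(-0.223) + Φ(-3.067) = 0.4118 + 0.0011 = 0.4128.

Power ≈ 0.413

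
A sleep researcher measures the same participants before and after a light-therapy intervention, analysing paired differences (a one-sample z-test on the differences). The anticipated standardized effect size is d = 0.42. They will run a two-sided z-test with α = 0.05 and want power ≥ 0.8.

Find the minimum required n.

Set Φ(δ − 1.960) = 0.8; then δ − 1.960 = Φ⁻¹(0.8) = 0.842, giving δ = 2.802.
(The Φ(−δ − z_{α/2}) term is vanishingly small for δ > 0 and is dropped in the standard sample-size formula.)
δ = d·√n ⇒ n = (δ/d)² = (2.802 / 0.42)² = 44.49.
Rounding up, n = 45.

n = 45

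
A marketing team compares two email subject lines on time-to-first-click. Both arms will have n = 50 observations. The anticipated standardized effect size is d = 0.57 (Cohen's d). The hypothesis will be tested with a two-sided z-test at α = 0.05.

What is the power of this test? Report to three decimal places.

Power ≈ 0.813

Noncentrality parameter: δ = d·√(n/2) = 0.57 × √(50/2) = 2.8500
Two-sided α = 0.05 → critical value z_{0.025} = 1.960.
Power = Φ(δ − 1.960) + Φ(−δ − 1.960) = Φ(0.890) + Φ(-4.810) = 0.8133 + 0.0000 = 0.8133.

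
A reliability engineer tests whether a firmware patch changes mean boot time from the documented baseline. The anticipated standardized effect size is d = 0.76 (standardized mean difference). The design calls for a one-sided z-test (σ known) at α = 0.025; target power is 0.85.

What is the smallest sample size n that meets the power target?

Set Φ(δ − 1.960) = 0.85; then δ − 1.960 = Φ⁻¹(0.85) = 1.036, giving δ = 2.996.
δ = d·√n ⇒ n = (δ/d)² = (2.996 / 0.76)² = 15.54.
Rounding up, n = 16.

n = 16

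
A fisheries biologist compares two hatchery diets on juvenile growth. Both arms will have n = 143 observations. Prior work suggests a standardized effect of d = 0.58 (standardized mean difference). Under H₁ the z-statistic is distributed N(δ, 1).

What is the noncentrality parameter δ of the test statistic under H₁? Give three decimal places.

The noncentrality parameter scales effect size by the design's sample-size factor: δ = d·√(n/2) = 0.58 × √(143/2) = 4.9043

δ ≈ 4.904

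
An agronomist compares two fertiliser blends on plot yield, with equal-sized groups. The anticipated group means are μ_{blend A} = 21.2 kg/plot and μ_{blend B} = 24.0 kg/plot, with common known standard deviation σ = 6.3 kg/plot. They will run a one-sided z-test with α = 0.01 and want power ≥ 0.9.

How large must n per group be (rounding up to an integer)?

n = 132 per group

Standardized effect: d = |μ_{blend A} − μ_{blend B}| / σ = |21.2 − 24.0| / 6.3 = 0.4444
Set Φ(δ − 2.326) = 0.9; then δ − 2.326 = Φ⁻¹(0.9) = 1.282, giving δ = 3.608.
δ = d·√(n/2) ⇒ n = 2(δ/d)² = 2 × (3.608 / 0.4444)² = 131.80.
Round up to the next whole unit.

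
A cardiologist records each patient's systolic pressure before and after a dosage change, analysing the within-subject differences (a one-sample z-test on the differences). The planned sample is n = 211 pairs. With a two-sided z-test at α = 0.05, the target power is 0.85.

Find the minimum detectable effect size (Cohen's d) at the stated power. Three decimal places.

Need Φ(δ − 1.960) = 0.85, so δ = 1.960 + 1.036 = 2.996.
(The second rejection-region term Φ(−δ − z_{α/2}) is negligible and dropped.)
δ = d·√n ⇒ d = δ/√n = 2.996/√211 = 0.2063.

d ≈ 0.206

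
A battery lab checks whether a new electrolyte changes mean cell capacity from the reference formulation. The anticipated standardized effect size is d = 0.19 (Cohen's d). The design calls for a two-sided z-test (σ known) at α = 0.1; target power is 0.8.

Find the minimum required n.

n = 172

For power 0.8 need Φ(δ − z_{0.05}) = 0.8, so δ = z_{0.05} + z_{0.20} = 1.645 + 0.842 = 2.486.
(The Φ(−δ − z_{α/2}) term is vanishingly small for δ > 0 and is dropped in the standard sample-size formula.)
δ = d·√n ⇒ n = (δ/d)² = (2.486 / 0.19)² = 171.26.
Round up to the next whole unit.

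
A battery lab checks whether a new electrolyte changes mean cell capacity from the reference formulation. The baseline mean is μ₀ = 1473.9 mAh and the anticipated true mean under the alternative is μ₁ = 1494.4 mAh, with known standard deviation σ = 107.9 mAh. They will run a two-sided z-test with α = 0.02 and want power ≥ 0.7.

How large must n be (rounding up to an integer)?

Standardized effect: d = |μ₁ − μ₀| / σ = |1494.4 − 1473.9| / 107.9 = 0.1900
Set Φ(δ − 2.326) = 0.7; then δ − 2.326 = Φ⁻¹(0.7) = 0.524, giving δ = 2.851.
(Ignoring the negligible lower-tail rejection probability gives the usual closed-form inversion.)
δ = d·√n ⇒ n = (δ/d)² = (2.851 / 0.1900)² = 225.14.
Rounding up, n = 226.

n = 226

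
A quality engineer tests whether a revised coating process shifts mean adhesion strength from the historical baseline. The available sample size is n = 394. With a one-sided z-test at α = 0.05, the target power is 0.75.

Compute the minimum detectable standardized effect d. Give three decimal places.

d ≈ 0.117

Need Φ(δ − 1.645) = 0.75, so δ = 1.645 + 0.674 = 2.319.
δ = d·√n ⇒ d = δ/√n = 2.319/√394 = 0.1168.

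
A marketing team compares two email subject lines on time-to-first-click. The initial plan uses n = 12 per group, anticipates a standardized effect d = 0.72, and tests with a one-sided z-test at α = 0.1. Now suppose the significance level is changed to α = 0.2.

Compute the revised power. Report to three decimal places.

Power ≈ 0.822

δ = d·√(n/2) = 0.72 × √(12/2) = 1.7636 (unchanged). New critical value: z_{0.2} = 0.842.
Revised power = Φ(δ − 0.842) = Φ(0.922) = 0.8217.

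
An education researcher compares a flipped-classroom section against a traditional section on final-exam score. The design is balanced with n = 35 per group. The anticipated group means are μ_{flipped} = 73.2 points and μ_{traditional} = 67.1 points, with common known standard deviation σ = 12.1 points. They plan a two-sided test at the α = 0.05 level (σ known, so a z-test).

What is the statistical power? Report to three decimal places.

Power ≈ 0.559

Standardized effect: d = |μ_{flipped} − μ_{traditional}| / σ = |73.2 − 67.1| / 12.1 = 0.5041
Noncentrality parameter: δ = d·√(n/2) = 0.5041 × √(35/2) = 2.1089
Critical value for a two-sided test at α = 0.05: z_{α/2} = 1.960.
Power = Φ(δ − 1.960) + Φ(−δ − 1.960) = Φ(0.149) + Φ(-4.069) = 0.5592 + 0.0000 = 0.5592.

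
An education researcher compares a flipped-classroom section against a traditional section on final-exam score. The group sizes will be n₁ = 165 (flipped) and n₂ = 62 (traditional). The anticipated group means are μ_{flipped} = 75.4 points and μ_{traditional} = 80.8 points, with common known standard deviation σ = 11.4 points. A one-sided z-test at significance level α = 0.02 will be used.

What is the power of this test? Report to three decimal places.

Standardized effect: d = |μ_{flipped} − μ_{traditional}| / σ = |75.4 − 80.8| / 11.4 = 0.4737
Noncentrality parameter: δ = d / √(1/n₁ + 1/n₂) = 0.4737 / √(1/165 + 1/62) = 3.1799
One-sided α = 0.02 → critical value z_{0.02} = 2.054.
Power = Φ(δ − 2.054) = Φ(1.126) = 0.8699.

Power ≈ 0.870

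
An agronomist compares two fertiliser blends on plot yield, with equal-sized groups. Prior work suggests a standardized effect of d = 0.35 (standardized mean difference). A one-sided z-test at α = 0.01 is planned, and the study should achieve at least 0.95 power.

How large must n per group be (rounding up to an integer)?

Set Φ(δ − 2.326) = 0.95; then δ − 2.326 = Φ⁻¹(0.95) = 1.645, giving δ = 3.971.
δ = d·√(n/2) ⇒ n = 2(δ/d)² = 2 × (3.971 / 0.35)² = 257.48.
Rounding up, n = 258 per group.

n = 258 per group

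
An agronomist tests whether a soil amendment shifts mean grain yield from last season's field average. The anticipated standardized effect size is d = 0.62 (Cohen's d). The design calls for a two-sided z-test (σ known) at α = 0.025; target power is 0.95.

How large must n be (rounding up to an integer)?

n = 40

For power 0.95 need Φ(δ − z_{0.0125}) = 0.95, so δ = z_{0.0125} + z_{0.05} = 2.241 + 1.645 = 3.886.
(The Φ(−δ − z_{α/2}) term is vanishingly small for δ > 0 and is dropped in the standard sample-size formula.)
δ = d·√n ⇒ n = (δ/d)² = (3.886 / 0.62)² = 39.29.
Round up to the next whole unit.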